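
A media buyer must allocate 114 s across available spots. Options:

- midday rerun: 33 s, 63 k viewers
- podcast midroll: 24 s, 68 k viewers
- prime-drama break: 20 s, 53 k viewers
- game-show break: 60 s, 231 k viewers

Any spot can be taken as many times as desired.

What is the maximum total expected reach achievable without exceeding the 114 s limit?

367

Ranking by ratio (expected reach/s): game-show break 3.85, podcast midroll 2.83, prime-drama break 2.65, midday rerun 1.91.
Taking 2×podcast midroll + game-show break: 108 s used, 367 in expected reach.
No other feasible combination exceeds 367.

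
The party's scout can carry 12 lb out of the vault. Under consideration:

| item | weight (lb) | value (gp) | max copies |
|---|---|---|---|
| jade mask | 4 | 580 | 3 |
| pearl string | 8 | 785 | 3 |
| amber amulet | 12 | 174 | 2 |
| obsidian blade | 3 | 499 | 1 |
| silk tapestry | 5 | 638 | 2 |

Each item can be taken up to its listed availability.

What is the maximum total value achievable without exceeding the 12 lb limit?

Filling by ratio: 2×jade mask + obsidian blade for 1659, with 1 lb left unused.
Dropping obsidian blade frees 3 lb; slotting in jade mask (4 lb) lifts the total to 1740 at 12 lb.
Nothing else within 12 lb beats 1740.

1740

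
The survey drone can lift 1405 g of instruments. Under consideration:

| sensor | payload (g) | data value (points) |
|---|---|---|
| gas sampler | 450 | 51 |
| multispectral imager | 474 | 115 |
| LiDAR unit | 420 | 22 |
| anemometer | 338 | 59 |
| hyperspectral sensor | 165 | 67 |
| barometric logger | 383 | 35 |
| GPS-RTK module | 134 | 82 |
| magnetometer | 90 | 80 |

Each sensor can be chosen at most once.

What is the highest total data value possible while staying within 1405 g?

By data value per g: magnetometer 0.89, GPS-RTK module 0.61, hyperspectral sensor 0.41, multispectral imager 0.24 lead.
Taking multispectral imager + anemometer + hyperspectral sensor + GPS-RTK module + magnetometer: 1201 g used, 403 in data value.
Runner-up gas sampler + multispectral imager + hyperspectral sensor + GPS-RTK module + magnetometer tops out at 395.

403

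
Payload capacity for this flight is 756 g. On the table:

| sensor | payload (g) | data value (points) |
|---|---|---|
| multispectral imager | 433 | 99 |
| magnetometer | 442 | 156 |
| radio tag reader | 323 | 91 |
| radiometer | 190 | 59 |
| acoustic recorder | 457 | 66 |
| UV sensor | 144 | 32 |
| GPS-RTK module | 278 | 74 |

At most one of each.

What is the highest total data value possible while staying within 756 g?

Taking the top-ratio sensors first gives magnetometer + radiometer for 215 (632 g).
Dropping radiometer frees 190 g; slotting in GPS-RTK module (278 g) lifts the total to 230 at 720 g.
The closest alternative, magnetometer + radiometer, reaches only 215.

230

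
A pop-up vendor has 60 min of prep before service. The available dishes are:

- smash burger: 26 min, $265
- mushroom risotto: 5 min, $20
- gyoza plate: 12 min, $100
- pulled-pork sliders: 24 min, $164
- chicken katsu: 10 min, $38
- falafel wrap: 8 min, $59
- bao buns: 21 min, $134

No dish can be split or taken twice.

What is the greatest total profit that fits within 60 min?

499

Filling by ratio: smash burger + mushroom risotto + gyoza plate + falafel wrap for 444, with 9 min left unused.
Dropping mushroom risotto and falafel wrap frees 13 min; slotting in bao buns (21 min) lifts the total to 499 at 59 min.
Nothing else within 60 min beats 499.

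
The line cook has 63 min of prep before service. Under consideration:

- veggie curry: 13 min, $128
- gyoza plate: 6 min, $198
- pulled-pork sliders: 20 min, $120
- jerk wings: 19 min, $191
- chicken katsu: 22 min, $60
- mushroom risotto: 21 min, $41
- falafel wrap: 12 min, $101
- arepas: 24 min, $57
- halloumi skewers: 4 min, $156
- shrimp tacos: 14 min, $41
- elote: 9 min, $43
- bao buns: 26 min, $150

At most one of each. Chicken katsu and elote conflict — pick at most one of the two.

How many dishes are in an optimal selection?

The maximum profit within 63 min is 817.
veggie curry + gyoza plate + jerk wings + falafel wrap + halloumi skewers + elote hits 817 at 63 min.
Every optimal selection uses 6 dishes.

6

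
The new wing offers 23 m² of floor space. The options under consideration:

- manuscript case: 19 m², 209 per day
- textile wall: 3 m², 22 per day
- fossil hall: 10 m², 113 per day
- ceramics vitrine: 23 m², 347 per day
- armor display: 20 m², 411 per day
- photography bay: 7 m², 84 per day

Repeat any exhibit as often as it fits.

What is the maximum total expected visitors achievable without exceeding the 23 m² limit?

433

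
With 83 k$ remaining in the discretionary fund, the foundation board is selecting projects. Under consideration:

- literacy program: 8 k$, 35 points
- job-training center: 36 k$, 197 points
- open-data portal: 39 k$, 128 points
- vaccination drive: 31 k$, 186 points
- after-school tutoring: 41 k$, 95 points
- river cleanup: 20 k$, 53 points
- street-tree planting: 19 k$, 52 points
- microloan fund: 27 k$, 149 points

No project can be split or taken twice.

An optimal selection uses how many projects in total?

3

Optimal total is 418.
literacy program + job-training center + vaccination drive hits 418 at 75 k$.
All optima have 3 projects.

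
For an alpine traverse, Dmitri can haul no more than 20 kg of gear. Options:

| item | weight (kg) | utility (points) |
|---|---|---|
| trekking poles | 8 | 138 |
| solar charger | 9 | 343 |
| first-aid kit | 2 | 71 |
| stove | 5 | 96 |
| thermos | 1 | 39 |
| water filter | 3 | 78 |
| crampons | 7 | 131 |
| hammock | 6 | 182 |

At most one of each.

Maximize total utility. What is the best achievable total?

674

By utility per kg: thermos 39.00, solar charger 38.11, first-aid kit 35.50, hammock 30.33 lead.
Taking the top-ratio items first gives solar charger + first-aid kit + thermos + hammock for 635 (18 kg).
Dropping thermos frees 1 kg; slotting in water filter (3 kg) lifts the total to 674 at 20 kg.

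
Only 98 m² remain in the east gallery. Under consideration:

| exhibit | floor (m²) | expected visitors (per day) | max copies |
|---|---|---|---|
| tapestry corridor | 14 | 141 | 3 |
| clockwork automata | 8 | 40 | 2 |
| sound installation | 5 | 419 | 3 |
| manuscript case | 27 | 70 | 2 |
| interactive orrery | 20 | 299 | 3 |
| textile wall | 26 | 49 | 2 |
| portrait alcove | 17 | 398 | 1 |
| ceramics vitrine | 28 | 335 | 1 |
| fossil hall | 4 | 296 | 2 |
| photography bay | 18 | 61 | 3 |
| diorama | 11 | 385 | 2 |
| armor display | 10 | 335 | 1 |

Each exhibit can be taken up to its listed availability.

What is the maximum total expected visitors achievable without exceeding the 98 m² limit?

3651

Taking 3×sound installation + interactive orrery + portrait alcove + 2×fossil hall + 2×diorama + armor display: 92 m² used, 3651 in expected visitors.
The spare 6 m² is too small for any remaining exhibit, and no exchange beats 3651.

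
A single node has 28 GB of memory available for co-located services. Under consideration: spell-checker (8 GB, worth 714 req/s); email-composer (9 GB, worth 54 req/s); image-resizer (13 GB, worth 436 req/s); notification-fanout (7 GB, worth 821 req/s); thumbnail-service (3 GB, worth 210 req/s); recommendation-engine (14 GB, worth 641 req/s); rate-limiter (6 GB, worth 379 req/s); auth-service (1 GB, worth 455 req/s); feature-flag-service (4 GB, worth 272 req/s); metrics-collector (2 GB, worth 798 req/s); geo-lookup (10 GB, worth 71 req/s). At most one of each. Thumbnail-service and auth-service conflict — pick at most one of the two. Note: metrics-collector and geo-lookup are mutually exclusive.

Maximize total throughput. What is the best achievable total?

Ranking by ratio (throughput/GB): auth-service 455.00, metrics-collector 399.00, notification-fanout 117.29, spell-checker 89.25.
Best packing: spell-checker + notification-fanout + rate-limiter + auth-service + feature-flag-service + metrics-collector — 28 GB, 3439 total.
No other feasible combination exceeds 3439.

3439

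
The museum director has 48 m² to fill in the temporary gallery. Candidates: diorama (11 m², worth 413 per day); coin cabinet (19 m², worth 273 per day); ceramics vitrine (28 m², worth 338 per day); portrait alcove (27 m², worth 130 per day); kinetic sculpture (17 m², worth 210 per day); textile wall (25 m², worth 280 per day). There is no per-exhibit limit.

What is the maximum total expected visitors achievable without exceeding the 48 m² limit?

Taking 4×diorama: 44 m² used, 1652 in expected visitors.

1652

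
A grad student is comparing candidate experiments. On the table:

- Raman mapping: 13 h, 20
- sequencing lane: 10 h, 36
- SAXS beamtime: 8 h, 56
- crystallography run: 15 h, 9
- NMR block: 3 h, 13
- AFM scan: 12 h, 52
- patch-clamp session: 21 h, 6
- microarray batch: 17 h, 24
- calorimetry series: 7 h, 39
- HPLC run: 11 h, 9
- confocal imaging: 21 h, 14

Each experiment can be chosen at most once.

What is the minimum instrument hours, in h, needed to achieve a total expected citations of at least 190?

40

Minimise h subject to total expected citations ≥ 190.
sequencing lane + SAXS beamtime + NMR block + AFM scan + calorimetry series: 196 expected citations at 40 h.
Any bundle with less than 40 h falls short of 190.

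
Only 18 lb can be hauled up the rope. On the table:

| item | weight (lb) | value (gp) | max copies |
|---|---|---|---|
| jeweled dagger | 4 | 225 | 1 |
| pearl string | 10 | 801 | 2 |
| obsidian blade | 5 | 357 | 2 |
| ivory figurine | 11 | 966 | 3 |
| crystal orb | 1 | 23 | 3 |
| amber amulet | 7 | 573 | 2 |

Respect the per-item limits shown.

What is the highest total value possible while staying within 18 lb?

1539

Density check — ivory figurine 87.82, amber amulet 81.86, pearl string 80.10 are the best per lb.
Best packing: ivory figurine + amber amulet — 18 lb, 1539 total.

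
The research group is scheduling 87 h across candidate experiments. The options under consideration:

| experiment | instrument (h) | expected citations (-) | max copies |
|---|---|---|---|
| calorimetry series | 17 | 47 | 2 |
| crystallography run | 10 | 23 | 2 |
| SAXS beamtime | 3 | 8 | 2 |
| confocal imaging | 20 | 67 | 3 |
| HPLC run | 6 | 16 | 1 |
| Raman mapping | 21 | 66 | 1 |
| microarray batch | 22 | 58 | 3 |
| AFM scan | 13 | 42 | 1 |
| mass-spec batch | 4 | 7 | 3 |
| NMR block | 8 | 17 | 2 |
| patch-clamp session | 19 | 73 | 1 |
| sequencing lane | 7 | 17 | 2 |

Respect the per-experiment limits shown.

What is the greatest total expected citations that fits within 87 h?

291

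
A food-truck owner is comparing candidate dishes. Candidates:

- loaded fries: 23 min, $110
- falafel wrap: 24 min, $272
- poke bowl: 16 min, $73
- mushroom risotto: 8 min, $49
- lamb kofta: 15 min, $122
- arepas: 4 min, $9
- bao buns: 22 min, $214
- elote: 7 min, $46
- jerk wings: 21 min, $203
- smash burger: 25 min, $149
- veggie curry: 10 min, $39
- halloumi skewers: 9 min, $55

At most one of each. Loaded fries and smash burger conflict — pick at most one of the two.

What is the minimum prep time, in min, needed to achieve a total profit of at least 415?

43

Need the lightest bundle worth ≥ 415.
Taking bao buns + jerk wings gives 417 (≥ 415) for 43 min.
Any bundle with less than 43 min falls short of 415.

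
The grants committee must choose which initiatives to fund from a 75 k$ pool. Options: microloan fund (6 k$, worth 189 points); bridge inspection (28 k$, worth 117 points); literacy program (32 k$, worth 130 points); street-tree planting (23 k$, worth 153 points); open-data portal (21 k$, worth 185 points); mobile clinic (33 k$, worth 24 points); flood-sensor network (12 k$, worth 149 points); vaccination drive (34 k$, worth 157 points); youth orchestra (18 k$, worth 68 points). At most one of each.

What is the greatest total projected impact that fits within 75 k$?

680

By projected impact per k$: microloan fund 31.50, flood-sensor network 12.42, open-data portal 8.81 lead.
A density-first pass picks microloan fund + street-tree planting + open-data portal + flood-sensor network — 676 at 62 k$.
Replace street-tree planting with vaccination drive: the trade gains 4 net, giving 680 at 73 k$.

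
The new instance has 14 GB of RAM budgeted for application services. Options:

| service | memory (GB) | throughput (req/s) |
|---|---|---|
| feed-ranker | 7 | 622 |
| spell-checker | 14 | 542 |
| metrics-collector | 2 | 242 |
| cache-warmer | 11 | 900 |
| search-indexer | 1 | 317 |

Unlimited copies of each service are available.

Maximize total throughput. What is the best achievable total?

Taking 14×search-indexer: 14 GB used, 4438 in throughput.
No other feasible combination exceeds 4438.

4438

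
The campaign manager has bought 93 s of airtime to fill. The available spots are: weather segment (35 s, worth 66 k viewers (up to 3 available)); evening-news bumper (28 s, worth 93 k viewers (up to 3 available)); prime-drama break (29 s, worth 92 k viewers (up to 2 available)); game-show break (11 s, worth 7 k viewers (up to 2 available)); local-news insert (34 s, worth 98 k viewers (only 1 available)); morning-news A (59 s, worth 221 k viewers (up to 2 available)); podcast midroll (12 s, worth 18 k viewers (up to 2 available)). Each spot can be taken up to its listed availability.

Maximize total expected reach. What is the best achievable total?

Filling by ratio: evening-news bumper + morning-news A for 314, with 6 s left unused.
The 28 s tied up in evening-news bumper is better spent on local-news insert — total rises to 319 (93 s).
Nothing else within 93 s beats 319.

319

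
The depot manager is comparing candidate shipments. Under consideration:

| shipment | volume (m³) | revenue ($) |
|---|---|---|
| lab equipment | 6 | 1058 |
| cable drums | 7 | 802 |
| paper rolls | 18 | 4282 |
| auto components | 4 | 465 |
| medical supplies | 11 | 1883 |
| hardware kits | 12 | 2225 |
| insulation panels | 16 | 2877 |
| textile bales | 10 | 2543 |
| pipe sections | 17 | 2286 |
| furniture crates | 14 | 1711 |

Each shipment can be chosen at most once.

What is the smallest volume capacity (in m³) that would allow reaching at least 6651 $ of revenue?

Need the lightest bundle worth ≥ 6651.
paper rolls + textile bales: 6825 revenue at 28 m³.
No combination under 28 m³ hits 6651.

28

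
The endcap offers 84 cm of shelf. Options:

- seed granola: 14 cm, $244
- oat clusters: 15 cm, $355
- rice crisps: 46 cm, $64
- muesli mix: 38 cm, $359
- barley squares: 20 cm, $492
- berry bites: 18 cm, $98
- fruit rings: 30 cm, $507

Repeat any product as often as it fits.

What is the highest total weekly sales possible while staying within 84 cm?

By weekly sales per cm: barley squares 24.60, oat clusters 23.67, seed granola 17.43, fruit rings 16.90 lead.
The ratio ordering already packs tightly: 4×barley squares, 80 cm, 1968.

1968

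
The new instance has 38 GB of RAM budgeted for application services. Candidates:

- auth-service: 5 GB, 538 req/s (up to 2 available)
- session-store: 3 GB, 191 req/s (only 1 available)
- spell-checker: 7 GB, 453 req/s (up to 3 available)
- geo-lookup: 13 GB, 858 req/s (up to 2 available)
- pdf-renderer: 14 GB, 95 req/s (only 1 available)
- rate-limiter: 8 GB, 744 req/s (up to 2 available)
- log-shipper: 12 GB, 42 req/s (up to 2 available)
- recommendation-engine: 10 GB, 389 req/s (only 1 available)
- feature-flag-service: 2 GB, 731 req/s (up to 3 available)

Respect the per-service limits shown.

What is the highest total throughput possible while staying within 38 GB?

By throughput per GB: feature-flag-service 365.50, auth-service 107.60, rate-limiter 93.00, geo-lookup 66.00 lead.
2×auth-service + session-store + 2×rate-limiter + 3×feature-flag-service uses 35 of the 38 GB and totals 4948.
The spare 3 GB is too small for any remaining service, and no exchange beats 4948.

4948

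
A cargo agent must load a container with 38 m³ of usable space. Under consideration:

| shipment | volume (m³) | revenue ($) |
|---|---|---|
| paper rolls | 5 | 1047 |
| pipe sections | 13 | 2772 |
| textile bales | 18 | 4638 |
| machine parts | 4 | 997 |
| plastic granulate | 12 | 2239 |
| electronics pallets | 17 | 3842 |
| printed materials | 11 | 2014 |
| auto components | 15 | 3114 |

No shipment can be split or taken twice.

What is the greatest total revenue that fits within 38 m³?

A density-first pass picks pipe sections + textile bales + machine parts — 8407 at 35 m³.
Replace pipe sections and machine parts with paper rolls + auto components: the trade gains 392 net, giving 8799 at 38 m³.
Next best is textile bales + machine parts + auto components at 8749 (37 m³) — short by 50.

8799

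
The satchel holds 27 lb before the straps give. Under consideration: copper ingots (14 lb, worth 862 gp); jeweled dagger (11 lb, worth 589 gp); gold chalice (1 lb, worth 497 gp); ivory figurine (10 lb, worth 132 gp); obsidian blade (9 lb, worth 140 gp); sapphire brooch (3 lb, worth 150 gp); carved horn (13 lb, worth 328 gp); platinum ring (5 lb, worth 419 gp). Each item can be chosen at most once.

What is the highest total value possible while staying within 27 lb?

1948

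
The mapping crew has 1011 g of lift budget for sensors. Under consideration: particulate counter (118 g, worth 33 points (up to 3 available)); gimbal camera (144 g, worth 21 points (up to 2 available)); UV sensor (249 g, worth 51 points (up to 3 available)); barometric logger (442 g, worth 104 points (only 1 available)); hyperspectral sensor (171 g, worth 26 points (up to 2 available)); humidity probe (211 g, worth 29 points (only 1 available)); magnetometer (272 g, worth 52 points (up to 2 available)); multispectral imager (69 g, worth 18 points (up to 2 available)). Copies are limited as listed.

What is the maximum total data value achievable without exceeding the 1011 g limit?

The ratio heuristic lands on 3×particulate counter + barometric logger + 2×multispectral imager (239) but leaves 77 g idle.
Dropping multispectral imager frees 69 g; slotting in gimbal camera (144 g) lifts the total to 242 at 1009 g.
That's the maximum — no swap from here does better than 242.

242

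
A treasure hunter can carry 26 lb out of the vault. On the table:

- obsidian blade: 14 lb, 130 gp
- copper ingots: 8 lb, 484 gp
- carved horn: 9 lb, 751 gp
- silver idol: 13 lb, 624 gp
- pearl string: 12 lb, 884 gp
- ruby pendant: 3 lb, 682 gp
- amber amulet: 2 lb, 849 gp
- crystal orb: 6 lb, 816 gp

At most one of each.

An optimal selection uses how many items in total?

Best achievable value is 3231.
For example pearl string + ruby pendant + amber amulet + crystal orb achieves it, using 23 lb.
Every optimal selection uses 4 items.

4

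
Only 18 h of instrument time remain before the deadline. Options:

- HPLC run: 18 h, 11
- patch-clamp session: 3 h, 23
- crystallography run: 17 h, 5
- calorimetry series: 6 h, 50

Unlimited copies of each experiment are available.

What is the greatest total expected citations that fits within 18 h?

150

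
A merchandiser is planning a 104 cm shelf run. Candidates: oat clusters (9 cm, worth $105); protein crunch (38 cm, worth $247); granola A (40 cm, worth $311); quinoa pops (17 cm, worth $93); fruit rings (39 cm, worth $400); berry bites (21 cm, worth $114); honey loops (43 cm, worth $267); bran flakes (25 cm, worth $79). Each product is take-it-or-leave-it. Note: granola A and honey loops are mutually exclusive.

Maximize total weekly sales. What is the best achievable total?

845

By weekly sales per cm: oat clusters 11.67, fruit rings 10.26, granola A 7.78, protein crunch 6.50 lead.
Greedy by ratio would take oat clusters + granola A + fruit rings: 88 cm used, total 816.
Dropping granola A frees 40 cm; slotting in protein crunch + quinoa pops (55 cm) lifts the total to 845 at 103 cm.
The spare 1 cm is too small for any remaining product, and no feasible exchange beats 845.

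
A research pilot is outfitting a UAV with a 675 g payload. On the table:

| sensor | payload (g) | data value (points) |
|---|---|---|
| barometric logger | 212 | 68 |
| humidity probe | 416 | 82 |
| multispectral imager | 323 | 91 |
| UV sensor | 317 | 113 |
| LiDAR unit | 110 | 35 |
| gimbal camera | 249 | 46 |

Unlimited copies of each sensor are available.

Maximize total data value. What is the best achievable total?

226

The ratio ordering already packs tightly: 2×UV sensor, 634 g, 226.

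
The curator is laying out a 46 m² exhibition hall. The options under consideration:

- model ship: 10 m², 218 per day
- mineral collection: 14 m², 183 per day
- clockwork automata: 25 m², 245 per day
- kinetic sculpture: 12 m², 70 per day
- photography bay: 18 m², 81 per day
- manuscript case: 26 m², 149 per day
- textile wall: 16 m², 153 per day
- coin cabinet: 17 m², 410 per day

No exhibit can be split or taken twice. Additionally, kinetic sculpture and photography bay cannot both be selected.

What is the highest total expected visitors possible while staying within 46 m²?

811

Best packing: model ship + mineral collection + coin cabinet — 41 m², 811 total.
No other feasible combination exceeds 811.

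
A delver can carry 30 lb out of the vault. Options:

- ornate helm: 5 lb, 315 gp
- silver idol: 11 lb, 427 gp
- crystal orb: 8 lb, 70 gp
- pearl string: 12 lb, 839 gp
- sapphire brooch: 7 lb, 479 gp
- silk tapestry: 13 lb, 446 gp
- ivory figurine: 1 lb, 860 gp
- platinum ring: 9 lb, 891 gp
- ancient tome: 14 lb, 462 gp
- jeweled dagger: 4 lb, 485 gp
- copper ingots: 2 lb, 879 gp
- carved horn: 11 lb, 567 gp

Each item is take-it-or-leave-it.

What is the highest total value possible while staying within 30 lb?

By value per lb: ivory figurine 860.00, copper ingots 439.50, jeweled dagger 121.25, platinum ring 99.00 lead.
The ratio ordering already packs tightly: pearl string + ivory figurine + platinum ring + jeweled dagger + copper ingots, 28 lb, 3954.
Runner-up ornate helm + sapphire brooch + ivory figurine + platinum ring + jeweled dagger + copper ingots tops out at 3909.

3954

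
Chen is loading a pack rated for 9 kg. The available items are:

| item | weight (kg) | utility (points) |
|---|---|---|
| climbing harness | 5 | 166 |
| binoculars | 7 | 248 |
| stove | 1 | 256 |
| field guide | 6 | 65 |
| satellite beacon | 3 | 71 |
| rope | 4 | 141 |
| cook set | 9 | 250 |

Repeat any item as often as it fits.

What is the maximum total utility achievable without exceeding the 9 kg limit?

2304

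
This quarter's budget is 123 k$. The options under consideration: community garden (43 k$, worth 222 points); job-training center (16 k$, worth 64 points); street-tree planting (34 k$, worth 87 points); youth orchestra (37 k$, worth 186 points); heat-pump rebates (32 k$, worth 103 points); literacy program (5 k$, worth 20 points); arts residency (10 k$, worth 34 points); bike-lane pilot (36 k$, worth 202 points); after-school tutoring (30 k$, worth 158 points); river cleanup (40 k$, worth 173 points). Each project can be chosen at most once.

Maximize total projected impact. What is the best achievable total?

Density check — bike-lane pilot 5.61, after-school tutoring 5.27, community garden 5.16, youth orchestra 5.03 are the best per k$.
A density-first pass picks community garden + literacy program + bike-lane pilot + after-school tutoring — 602 at 114 k$.
Replace after-school tutoring with youth orchestra: the trade gains 28 net, giving 630 at 121 k$.

630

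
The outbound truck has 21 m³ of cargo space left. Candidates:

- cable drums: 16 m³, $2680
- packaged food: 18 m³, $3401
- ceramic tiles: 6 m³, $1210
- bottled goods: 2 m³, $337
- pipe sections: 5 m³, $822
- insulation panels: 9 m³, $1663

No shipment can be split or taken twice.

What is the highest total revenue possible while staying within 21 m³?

3738

Taking the top-ratio shipments first gives ceramic tiles + bottled goods + insulation panels for 3210 (17 m³).
Replace ceramic tiles and insulation panels with packaged food: the trade gains 528 net, giving 3738 at 20 m³.
Every other selection either busts 21 m³ or fails to beat 3738.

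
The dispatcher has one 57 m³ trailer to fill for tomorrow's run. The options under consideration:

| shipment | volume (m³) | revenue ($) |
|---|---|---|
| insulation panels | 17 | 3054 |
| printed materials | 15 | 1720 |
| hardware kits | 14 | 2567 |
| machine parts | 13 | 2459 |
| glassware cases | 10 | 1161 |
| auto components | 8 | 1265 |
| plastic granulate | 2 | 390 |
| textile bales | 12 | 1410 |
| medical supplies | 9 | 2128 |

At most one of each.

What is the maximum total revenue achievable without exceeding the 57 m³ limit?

10598

Density check — medical supplies 236.44, plastic granulate 195.00, machine parts 189.15, hardware kits 183.36 are the best per m³.
The ratio ordering already packs tightly: insulation panels + hardware kits + machine parts + plastic granulate + medical supplies, 55 m³, 10598.
The closest alternative, insulation panels + hardware kits + machine parts + medical supplies, reaches only 10208.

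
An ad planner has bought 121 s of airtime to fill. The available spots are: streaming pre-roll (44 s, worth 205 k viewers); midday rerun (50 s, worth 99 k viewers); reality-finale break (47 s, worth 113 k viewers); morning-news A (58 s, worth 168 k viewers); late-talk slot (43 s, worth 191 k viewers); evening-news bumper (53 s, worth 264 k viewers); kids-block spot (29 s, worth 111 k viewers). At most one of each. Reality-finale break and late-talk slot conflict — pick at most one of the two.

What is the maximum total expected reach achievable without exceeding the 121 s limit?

507

Taking the top-ratio spots first gives streaming pre-roll + evening-news bumper for 469 (97 s).
Replace evening-news bumper with late-talk slot + kids-block spot: the trade gains 38 net, giving 507 at 116 s.
An exhaustive check of the 128 subsets confirms 507.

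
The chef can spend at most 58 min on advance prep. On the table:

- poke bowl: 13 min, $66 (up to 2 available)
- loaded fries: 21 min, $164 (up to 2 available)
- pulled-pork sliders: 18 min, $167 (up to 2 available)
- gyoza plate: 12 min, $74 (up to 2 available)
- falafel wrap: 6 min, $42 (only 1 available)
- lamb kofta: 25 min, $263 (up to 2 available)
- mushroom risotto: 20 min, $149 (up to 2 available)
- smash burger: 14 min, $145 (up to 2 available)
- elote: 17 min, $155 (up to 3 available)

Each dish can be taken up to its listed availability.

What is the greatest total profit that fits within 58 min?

575

Density check — lamb kofta 10.52, smash burger 10.36, pulled-pork sliders 9.28 are the best per min.
Taking the top-ratio dishes first gives falafel wrap + 2×lamb kofta for 568 (56 min).
Replace falafel wrap and lamb kofta with pulled-pork sliders + smash burger: the trade gains 7 net, giving 575 at 57 min.
Every other selection either busts 58 min or exceeds an availability limit or fails to beat 575.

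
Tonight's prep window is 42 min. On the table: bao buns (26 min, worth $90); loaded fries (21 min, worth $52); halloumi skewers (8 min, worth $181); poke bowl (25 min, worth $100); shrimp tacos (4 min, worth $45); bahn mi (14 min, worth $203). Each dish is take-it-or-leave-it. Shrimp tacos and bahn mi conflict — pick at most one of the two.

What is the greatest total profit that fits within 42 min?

384

Ranking by ratio (profit/min): halloumi skewers 22.62, bahn mi 14.50, shrimp tacos 11.25.
Best packing: halloumi skewers + bahn mi — 22 min, 384 total.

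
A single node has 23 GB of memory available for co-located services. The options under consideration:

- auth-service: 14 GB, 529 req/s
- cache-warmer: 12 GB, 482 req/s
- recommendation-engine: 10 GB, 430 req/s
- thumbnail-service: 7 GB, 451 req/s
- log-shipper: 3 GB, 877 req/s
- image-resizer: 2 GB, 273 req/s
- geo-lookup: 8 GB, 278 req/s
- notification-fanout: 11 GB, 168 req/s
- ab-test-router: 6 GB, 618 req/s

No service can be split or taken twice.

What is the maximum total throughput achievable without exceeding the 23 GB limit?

2250

The ratio heuristic lands on thumbnail-service + log-shipper + image-resizer + ab-test-router (2219) but leaves 5 GB idle.
Replace thumbnail-service with cache-warmer: the trade gains 31 net, giving 2250 at 23 GB.
The closest alternative, thumbnail-service + log-shipper + image-resizer + ab-test-router, reaches only 2219.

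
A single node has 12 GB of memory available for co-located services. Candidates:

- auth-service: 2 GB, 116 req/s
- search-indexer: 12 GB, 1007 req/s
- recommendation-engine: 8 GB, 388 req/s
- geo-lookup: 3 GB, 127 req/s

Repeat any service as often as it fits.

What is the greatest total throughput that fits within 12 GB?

1007

Ranking by ratio (throughput/GB): search-indexer 83.92, auth-service 58.00, recommendation-engine 48.50.
Search-indexer uses 12 of the 12 GB and totals 1007.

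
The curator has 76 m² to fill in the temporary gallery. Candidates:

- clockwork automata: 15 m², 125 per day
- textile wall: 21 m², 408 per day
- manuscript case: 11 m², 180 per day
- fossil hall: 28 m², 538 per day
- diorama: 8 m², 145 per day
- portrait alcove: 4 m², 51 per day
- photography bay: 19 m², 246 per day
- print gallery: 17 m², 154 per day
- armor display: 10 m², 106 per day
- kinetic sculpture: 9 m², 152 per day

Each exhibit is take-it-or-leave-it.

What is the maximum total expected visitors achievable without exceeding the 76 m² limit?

Taking the top-ratio exhibits first gives textile wall + fossil hall + diorama + portrait alcove + kinetic sculpture for 1294 (70 m²).
Replace portrait alcove with armor display: the trade gains 55 net, giving 1349 at 76 m².

1349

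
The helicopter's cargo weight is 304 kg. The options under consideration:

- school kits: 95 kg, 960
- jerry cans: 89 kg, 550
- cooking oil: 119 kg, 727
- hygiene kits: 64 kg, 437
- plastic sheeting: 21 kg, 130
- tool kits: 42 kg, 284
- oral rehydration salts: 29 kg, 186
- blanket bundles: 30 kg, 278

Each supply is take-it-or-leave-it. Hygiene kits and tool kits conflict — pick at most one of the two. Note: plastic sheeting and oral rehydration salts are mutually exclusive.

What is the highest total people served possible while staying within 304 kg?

2355

School kits + jerry cans + hygiene kits + plastic sheeting + blanket bundles uses 299 of the 304 kg and totals 2355.
The closest alternative, school kits + jerry cans + tool kits + oral rehydration salts + blanket bundles, reaches only 2258.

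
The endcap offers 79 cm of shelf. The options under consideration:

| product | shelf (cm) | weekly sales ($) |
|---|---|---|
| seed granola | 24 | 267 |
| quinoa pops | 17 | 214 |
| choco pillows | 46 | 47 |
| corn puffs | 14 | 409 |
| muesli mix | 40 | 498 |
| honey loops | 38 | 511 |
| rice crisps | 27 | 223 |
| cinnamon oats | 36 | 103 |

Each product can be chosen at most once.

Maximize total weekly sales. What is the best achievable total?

Density check — corn puffs 29.21, honey loops 13.45, quinoa pops 12.59, muesli mix 12.45 are the best per cm.
A density-first pass picks quinoa pops + corn puffs + honey loops — 1134 at 69 cm.
Replace quinoa pops with seed granola: the trade gains 53 net, giving 1187 at 76 cm.
Next best is seed granola + corn puffs + muesli mix at 1174 (78 cm) — short by 13.

1187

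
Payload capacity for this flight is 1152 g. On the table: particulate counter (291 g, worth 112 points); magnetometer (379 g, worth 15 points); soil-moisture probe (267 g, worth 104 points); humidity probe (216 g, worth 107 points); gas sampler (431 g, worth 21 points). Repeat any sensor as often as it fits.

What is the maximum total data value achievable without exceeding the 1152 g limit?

535

5×humidity probe uses 1080 of the 1152 g and totals 535.
Nothing else within 1152 g beats 535.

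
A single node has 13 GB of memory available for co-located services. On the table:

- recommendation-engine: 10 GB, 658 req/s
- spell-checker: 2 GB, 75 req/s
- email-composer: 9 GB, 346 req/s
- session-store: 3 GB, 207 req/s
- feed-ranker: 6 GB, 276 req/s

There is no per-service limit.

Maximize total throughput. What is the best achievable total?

865

Density check — session-store 69.00, recommendation-engine 65.80, feed-ranker 46.00, email-composer 38.44 are the best per GB.
Greedy by ratio would take 4×session-store: 12 GB used, total 828.
The 9 GB tied up in 3×session-store is better spent on recommendation-engine — total rises to 865 (13 GB).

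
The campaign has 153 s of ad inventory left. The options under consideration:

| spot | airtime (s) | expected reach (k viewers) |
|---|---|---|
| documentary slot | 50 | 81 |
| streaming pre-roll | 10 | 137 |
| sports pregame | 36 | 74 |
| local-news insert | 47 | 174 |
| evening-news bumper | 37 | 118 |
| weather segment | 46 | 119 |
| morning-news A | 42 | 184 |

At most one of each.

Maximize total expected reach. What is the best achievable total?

614

Filling by ratio: streaming pre-roll + local-news insert + evening-news bumper + morning-news A for 613, with 17 s left unused.
Replace evening-news bumper with weather segment: the trade gains 1 net, giving 614 at 145 s.
Next best is streaming pre-roll + local-news insert + evening-news bumper + morning-news A at 613 (136 s) — short by 1.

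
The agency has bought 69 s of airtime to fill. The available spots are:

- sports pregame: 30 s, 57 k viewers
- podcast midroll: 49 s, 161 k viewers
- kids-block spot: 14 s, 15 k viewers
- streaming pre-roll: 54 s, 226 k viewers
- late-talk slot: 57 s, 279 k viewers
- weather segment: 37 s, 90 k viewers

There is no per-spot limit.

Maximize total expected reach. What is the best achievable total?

By expected reach per s: late-talk slot 4.89, streaming pre-roll 4.19, podcast midroll 3.29 lead.
Best packing: late-talk slot — 57 s, 279 total.
No other feasible combination exceeds 279.

279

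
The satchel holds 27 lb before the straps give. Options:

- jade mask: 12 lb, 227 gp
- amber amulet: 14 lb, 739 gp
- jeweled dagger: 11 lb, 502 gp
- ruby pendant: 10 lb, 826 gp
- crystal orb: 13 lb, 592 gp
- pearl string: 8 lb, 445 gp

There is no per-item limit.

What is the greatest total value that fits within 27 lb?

Greedy by ratio would take 2×ruby pendant: 20 lb used, total 1652.
The 10 lb tied up in ruby pendant is better spent on 2×pearl string — total rises to 1716 (26 lb).
No other feasible combination exceeds 1716.

1716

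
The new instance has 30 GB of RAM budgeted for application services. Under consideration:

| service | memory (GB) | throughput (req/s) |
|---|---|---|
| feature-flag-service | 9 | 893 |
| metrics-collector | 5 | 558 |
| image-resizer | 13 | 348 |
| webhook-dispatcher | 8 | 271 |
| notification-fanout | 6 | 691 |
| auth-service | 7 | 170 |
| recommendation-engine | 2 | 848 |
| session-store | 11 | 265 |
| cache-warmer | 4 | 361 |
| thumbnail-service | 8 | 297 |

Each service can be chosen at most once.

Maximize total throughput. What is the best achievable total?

3351

The ratio ordering already packs tightly: feature-flag-service + metrics-collector + notification-fanout + recommendation-engine + cache-warmer, 26 GB, 3351.
Next best is feature-flag-service + metrics-collector + notification-fanout + recommendation-engine + thumbnail-service at 3287 (30 GB) — short by 64.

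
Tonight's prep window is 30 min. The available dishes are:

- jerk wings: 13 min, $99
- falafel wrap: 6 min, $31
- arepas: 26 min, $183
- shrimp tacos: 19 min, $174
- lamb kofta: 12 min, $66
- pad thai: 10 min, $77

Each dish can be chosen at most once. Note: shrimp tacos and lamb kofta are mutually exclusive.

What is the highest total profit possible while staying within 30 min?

251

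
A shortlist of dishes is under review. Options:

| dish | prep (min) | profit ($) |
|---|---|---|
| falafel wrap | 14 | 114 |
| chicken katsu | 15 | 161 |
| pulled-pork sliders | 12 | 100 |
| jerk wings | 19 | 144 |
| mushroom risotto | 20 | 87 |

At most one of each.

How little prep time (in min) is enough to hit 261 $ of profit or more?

Look for the lowest-prep combination reaching 261.
chicken katsu + pulled-pork sliders: 261 profit at 27 min.
Below 27 min the best achievable stays under 261.

27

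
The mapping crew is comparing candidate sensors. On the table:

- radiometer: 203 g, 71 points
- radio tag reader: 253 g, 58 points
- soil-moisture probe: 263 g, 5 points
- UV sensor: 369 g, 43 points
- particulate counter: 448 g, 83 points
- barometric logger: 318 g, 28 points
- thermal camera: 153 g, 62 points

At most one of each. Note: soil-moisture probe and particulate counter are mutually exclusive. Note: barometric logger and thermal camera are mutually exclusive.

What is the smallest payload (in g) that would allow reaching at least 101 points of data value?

Look for the lowest-payload combination reaching 101.
Taking radiometer + thermal camera gives 133 (≥ 101) for 356 g.
Below 356 g the best achievable stays under 101.

356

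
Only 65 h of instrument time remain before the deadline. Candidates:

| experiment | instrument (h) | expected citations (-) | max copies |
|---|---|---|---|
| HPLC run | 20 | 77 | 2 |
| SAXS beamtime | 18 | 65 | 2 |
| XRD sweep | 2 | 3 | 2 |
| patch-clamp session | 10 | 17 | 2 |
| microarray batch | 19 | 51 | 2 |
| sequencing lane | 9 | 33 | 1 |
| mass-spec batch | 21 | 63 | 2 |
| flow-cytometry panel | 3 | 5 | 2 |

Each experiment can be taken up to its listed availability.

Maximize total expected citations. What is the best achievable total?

240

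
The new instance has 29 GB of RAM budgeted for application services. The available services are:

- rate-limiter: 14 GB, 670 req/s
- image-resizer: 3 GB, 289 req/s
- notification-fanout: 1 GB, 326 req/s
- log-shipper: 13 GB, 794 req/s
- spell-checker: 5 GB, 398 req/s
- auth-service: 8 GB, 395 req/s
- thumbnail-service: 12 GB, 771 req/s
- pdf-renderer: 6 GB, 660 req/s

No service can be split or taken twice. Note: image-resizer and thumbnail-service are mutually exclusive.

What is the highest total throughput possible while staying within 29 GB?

Taking image-resizer + notification-fanout + log-shipper + spell-checker + pdf-renderer: 28 GB used, 2467 in throughput.
That's the maximum — no feasible swap from here does better than 2467.

2467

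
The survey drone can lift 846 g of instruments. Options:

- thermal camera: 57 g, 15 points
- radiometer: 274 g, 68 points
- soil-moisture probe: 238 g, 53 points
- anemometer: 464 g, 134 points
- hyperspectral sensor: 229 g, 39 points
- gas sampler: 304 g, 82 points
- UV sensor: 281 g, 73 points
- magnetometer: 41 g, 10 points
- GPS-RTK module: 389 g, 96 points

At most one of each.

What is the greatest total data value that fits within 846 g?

232

Taking the top-ratio sensors first gives thermal camera + anemometer + gas sampler for 231 (825 g).
Replace gas sampler with UV sensor + magnetometer: the trade gains 1 net, giving 232 at 843 g.
Next best is thermal camera + anemometer + gas sampler at 231 (825 g) — short by 1.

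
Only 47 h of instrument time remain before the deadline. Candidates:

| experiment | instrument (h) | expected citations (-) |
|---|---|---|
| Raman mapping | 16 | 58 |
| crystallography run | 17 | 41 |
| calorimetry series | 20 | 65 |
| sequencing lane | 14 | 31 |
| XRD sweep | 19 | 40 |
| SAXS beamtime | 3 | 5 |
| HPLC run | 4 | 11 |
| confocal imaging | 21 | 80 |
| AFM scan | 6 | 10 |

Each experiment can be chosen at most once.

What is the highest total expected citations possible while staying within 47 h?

Greedy by ratio would take Raman mapping + SAXS beamtime + HPLC run + confocal imaging: 44 h used, total 154.
Dropping SAXS beamtime frees 3 h; slotting in AFM scan (6 h) lifts the total to 159 at 47 h.
The closest alternative, calorimetry series + HPLC run + confocal imaging, reaches only 156.

159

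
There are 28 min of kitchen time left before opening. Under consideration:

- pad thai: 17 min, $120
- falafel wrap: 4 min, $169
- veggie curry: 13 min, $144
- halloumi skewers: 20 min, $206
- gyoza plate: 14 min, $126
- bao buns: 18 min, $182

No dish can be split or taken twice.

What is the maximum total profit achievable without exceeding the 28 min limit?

By profit per min: falafel wrap 42.25, veggie curry 11.08, halloumi skewers 10.30, bao buns 10.11 lead.
Greedy by ratio would take falafel wrap + veggie curry: 17 min used, total 313.
Dropping veggie curry frees 13 min; slotting in halloumi skewers (20 min) lifts the total to 375 at 24 min.

375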